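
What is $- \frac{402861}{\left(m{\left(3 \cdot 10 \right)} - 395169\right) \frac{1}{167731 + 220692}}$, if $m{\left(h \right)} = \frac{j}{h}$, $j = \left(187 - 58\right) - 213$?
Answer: $\frac{782402391015}{1975859} \approx 3.9598 \cdot 10^{5}$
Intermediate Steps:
$j = -84$ ($j = 129 - 213 = -84$)
$m{\left(h \right)} = - \frac{84}{h}$
$- \frac{402861}{\left(m{\left(3 \cdot 10 \right)} - 395169\right) \frac{1}{167731 + 220692}} = - \frac{402861}{\left(- \frac{84}{3 \cdot 10} - 395169\right) \frac{1}{167731 + 220692}} = - \frac{402861}{\left(- \frac{84}{30} - 395169\right) \frac{1}{388423}} = - \frac{402861}{\left(\left(-84\right) \frac{1}{30} - 395169\right) \frac{1}{388423}} = - \frac{402861}{\left(- \frac{14}{5} - 395169\right) \frac{1}{388423}} = - \frac{402861}{\left(- \frac{1975859}{5}\right) \frac{1}{388423}} = - \frac{402861}{- \frac{1975859}{1942115}} = \left(-402861\right) \left(- \frac{1942115}{1975859}\right) = \frac{782402391015}{1975859}$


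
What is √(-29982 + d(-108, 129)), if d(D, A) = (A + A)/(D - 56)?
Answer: I*√201609546/82 ≈ 173.16*I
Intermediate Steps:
d(D, A) = 2*A/(-56 + D) (d(D, A) = (2*A)/(-56 + D) = 2*A/(-56 + D))
√(-29982 + d(-108, 129)) = √(-29982 + 2*129/(-56 - 108)) = √(-29982 + 2*129/(-164)) = √(-29982 + 2*129*(-1/164)) = √(-29982 - 129/82) = √(-2458653/82) = I*√201609546/82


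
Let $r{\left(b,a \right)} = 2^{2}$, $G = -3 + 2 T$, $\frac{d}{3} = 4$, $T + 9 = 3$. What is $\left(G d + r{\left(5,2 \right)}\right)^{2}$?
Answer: $30976$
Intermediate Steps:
$T = -6$ ($T = -9 + 3 = -6$)
$d = 12$ ($d = 3 \cdot 4 = 12$)
$G = -15$ ($G = -3 + 2 \left(-6\right) = -3 - 12 = -15$)
$r{\left(b,a \right)} = 4$
$\left(G d + r{\left(5,2 \right)}\right)^{2} = \left(\left(-15\right) 12 + 4\right)^{2} = \left(-180 + 4\right)^{2} = \left(-176\right)^{2} = 30976$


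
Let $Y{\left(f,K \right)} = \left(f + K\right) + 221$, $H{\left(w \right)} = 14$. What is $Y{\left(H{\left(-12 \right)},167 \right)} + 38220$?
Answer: $38622$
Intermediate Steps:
$Y{\left(f,K \right)} = 221 + K + f$ ($Y{\left(f,K \right)} = \left(K + f\right) + 221 = 221 + K + f$)
$Y{\left(H{\left(-12 \right)},167 \right)} + 38220 = \left(221 + 167 + 14\right) + 38220 = 402 + 38220 = 38622$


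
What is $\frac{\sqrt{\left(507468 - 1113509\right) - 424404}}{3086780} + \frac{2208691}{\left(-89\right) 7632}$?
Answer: $- \frac{2208691}{679248} + \frac{i \sqrt{1030445}}{3086780} \approx -3.2517 + 0.00032886 i$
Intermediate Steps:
$\frac{\sqrt{\left(507468 - 1113509\right) - 424404}}{3086780} + \frac{2208691}{\left(-89\right) 7632} = \sqrt{\left(507468 - 1113509\right) - 424404} \cdot \frac{1}{3086780} + \frac{2208691}{-679248} = \sqrt{-606041 - 424404} \cdot \frac{1}{3086780} + 2208691 \left(- \frac{1}{679248}\right) = \sqrt{-1030445} \cdot \frac{1}{3086780} - \frac{2208691}{679248} = i \sqrt{1030445} \cdot \frac{1}{3086780} - \frac{2208691}{679248} = \frac{i \sqrt{1030445}}{3086780} - \frac{2208691}{679248} = - \frac{2208691}{679248} + \frac{i \sqrt{1030445}}{3086780}$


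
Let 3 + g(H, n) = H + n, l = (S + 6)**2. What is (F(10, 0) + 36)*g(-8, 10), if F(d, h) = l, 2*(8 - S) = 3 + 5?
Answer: -136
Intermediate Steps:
S = 4 (S = 8 - (3 + 5)/2 = 8 - 1/2*8 = 8 - 4 = 4)
l = 100 (l = (4 + 6)**2 = 10**2 = 100)
F(d, h) = 100
g(H, n) = -3 + H + n (g(H, n) = -3 + (H + n) = -3 + H + n)
(F(10, 0) + 36)*g(-8, 10) = (100 + 36)*(-3 - 8 + 10) = 136*(-1) = -136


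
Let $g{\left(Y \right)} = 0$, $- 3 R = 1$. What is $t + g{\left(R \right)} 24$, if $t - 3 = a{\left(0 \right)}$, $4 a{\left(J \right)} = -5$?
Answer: $\frac{7}{4} \approx 1.75$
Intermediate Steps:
$R = - \frac{1}{3}$ ($R = \left(- \frac{1}{3}\right) 1 = - \frac{1}{3} \approx -0.33333$)
$a{\left(J \right)} = - \frac{5}{4}$ ($a{\left(J \right)} = \frac{1}{4} \left(-5\right) = - \frac{5}{4}$)
$t = \frac{7}{4}$ ($t = 3 - \frac{5}{4} = \frac{7}{4} \approx 1.75$)
$t + g{\left(R \right)} 24 = \frac{7}{4} + 0 \cdot 24 = \frac{7}{4} + 0 = \frac{7}{4}$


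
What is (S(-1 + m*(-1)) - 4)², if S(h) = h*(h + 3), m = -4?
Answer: 196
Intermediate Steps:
S(h) = h*(3 + h)
(S(-1 + m*(-1)) - 4)² = ((-1 - 4*(-1))*(3 + (-1 - 4*(-1))) - 4)² = ((-1 + 4)*(3 + (-1 + 4)) - 4)² = (3*(3 + 3) - 4)² = (3*6 - 4)² = (18 - 4)² = 14² = 196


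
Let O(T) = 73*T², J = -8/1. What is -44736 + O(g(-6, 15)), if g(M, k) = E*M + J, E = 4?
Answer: 30016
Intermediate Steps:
J = -8 (J = -8*1 = -8)
g(M, k) = -8 + 4*M (g(M, k) = 4*M - 8 = -8 + 4*M)
-44736 + O(g(-6, 15)) = -44736 + 73*(-8 + 4*(-6))² = -44736 + 73*(-8 - 24)² = -44736 + 73*(-32)² = -44736 + 73*1024 = -44736 + 74752 = 30016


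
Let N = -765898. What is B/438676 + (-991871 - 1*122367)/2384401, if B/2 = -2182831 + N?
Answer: -1039335301539/74712820934 ≈ -13.911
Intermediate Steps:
B = -5897458 (B = 2*(-2182831 - 765898) = 2*(-2948729) = -5897458)
B/438676 + (-991871 - 1*122367)/2384401 = -5897458/438676 + (-991871 - 1*122367)/2384401 = -5897458*1/438676 + (-991871 - 122367)*(1/2384401) = -421247/31334 - 1114238*1/2384401 = -421247/31334 - 1114238/2384401 = -1039335301539/74712820934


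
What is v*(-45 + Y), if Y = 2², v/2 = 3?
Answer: -246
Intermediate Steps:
v = 6 (v = 2*3 = 6)
Y = 4
v*(-45 + Y) = 6*(-45 + 4) = 6*(-41) = -246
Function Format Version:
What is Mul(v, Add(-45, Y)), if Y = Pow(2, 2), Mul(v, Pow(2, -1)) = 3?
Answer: -246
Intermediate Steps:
v = 6 (v = Mul(2, 3) = 6)
Y = 4
Mul(v, Add(-45, Y)) = Mul(6, Add(-45, 4)) = Mul(6, -41) = -246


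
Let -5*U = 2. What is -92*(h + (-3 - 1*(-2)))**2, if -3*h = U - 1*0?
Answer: -15548/225 ≈ -69.102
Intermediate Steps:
U = -2/5 (U = -1/5*2 = -2/5 ≈ -0.40000)
h = 2/15 (h = -(-2/5 - 1*0)/3 = -(-2/5 + 0)/3 = -1/3*(-2/5) = 2/15 ≈ 0.13333)
-92*(h + (-3 - 1*(-2)))**2 = -92*(2/15 + (-3 - 1*(-2)))**2 = -92*(2/15 + (-3 + 2))**2 = -92*(2/15 - 1)**2 = -92*(-13/15)**2 = -92*169/225 = -15548/225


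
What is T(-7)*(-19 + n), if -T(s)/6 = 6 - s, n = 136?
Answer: -9126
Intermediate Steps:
T(s) = -36 + 6*s (T(s) = -6*(6 - s) = -36 + 6*s)
T(-7)*(-19 + n) = (-36 + 6*(-7))*(-19 + 136) = (-36 - 42)*117 = -78*117 = -9126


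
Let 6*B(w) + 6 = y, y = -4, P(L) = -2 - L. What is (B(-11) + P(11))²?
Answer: 1936/9 ≈ 215.11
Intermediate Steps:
B(w) = -5/3 (B(w) = -1 + (⅙)*(-4) = -1 - ⅔ = -5/3)
(B(-11) + P(11))² = (-5/3 + (-2 - 1*11))² = (-5/3 + (-2 - 11))² = (-5/3 - 13)² = (-44/3)² = 1936/9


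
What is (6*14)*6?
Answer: 504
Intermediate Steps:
(6*14)*6 = 84*6 = 504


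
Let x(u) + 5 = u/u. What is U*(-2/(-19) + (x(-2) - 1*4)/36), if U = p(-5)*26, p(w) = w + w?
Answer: 5200/171 ≈ 30.409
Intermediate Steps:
p(w) = 2*w
x(u) = -4 (x(u) = -5 + u/u = -5 + 1 = -4)
U = -260 (U = (2*(-5))*26 = -10*26 = -260)
U*(-2/(-19) + (x(-2) - 1*4)/36) = -260*(-2/(-19) + (-4 - 1*4)/36) = -260*(-2*(-1/19) + (-4 - 4)*(1/36)) = -260*(2/19 - 8*1/36) = -260*(2/19 - 2/9) = -260*(-20/171) = 5200/171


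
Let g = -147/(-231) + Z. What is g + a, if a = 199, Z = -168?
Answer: 348/11 ≈ 31.636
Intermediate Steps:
g = -1841/11 (g = -147/(-231) - 168 = -147*(-1/231) - 168 = 7/11 - 168 = -1841/11 ≈ -167.36)
g + a = -1841/11 + 199 = 348/11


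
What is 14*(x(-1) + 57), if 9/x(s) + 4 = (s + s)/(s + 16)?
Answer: 23793/31 ≈ 767.52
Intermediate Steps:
x(s) = 9/(-4 + 2*s/(16 + s)) (x(s) = 9/(-4 + (s + s)/(s + 16)) = 9/(-4 + (2*s)/(16 + s)) = 9/(-4 + 2*s/(16 + s)))
14*(x(-1) + 57) = 14*(9*(-16 - 1*(-1))/(2*(32 - 1)) + 57) = 14*((9/2)*(-16 + 1)/31 + 57) = 14*((9/2)*(1/31)*(-15) + 57) = 14*(-135/62 + 57) = 14*(3399/62) = 23793/31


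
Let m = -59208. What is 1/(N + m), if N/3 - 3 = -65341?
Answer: -1/255222 ≈ -3.9182e-6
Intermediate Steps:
N = -196014 (N = 9 + 3*(-65341) = 9 - 196023 = -196014)
1/(N + m) = 1/(-196014 - 59208) = 1/(-255222) = -1/255222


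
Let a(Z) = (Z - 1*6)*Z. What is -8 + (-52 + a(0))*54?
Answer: -2816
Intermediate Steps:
a(Z) = Z*(-6 + Z) (a(Z) = (Z - 6)*Z = (-6 + Z)*Z = Z*(-6 + Z))
-8 + (-52 + a(0))*54 = -8 + (-52 + 0*(-6 + 0))*54 = -8 + (-52 + 0*(-6))*54 = -8 + (-52 + 0)*54 = -8 - 52*54 = -8 - 2808 = -2816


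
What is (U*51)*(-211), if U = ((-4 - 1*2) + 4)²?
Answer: -43044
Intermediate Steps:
U = 4 (U = ((-4 - 2) + 4)² = (-6 + 4)² = (-2)² = 4)
(U*51)*(-211) = (4*51)*(-211) = 204*(-211) = -43044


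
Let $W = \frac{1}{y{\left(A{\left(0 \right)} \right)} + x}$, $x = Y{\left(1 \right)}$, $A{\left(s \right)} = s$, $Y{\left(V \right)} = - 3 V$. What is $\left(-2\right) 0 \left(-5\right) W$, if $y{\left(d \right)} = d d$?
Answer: $0$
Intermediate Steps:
$y{\left(d \right)} = d^{2}$
$x = -3$ ($x = \left(-3\right) 1 = -3$)
$W = - \frac{1}{3}$ ($W = \frac{1}{0^{2} - 3} = \frac{1}{0 - 3} = \frac{1}{-3} = - \frac{1}{3} \approx -0.33333$)
$\left(-2\right) 0 \left(-5\right) W = \left(-2\right) 0 \left(-5\right) \left(- \frac{1}{3}\right) = 0 \left(-5\right) \left(- \frac{1}{3}\right) = 0 \left(- \frac{1}{3}\right) = 0$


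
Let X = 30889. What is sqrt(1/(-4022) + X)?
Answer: sqrt(499675410254)/4022 ≈ 175.75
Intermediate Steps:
sqrt(1/(-4022) + X) = sqrt(1/(-4022) + 30889) = sqrt(-1/4022 + 30889) = sqrt(124235557/4022) = sqrt(499675410254)/4022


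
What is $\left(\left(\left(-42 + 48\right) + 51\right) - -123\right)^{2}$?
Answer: $32400$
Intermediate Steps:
$\left(\left(\left(-42 + 48\right) + 51\right) - -123\right)^{2} = \left(\left(6 + 51\right) + 123\right)^{2} = \left(57 + 123\right)^{2} = 180^{2} = 32400$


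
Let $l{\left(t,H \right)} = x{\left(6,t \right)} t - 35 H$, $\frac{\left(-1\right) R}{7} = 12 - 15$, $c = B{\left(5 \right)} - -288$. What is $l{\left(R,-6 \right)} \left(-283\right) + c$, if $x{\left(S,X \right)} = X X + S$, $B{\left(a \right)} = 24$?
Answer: $-2715639$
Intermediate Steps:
$x{\left(S,X \right)} = S + X^{2}$ ($x{\left(S,X \right)} = X^{2} + S = S + X^{2}$)
$c = 312$ ($c = 24 - -288 = 24 + 288 = 312$)
$R = 21$ ($R = - 7 \left(12 - 15\right) = \left(-7\right) \left(-3\right) = 21$)
$l{\left(t,H \right)} = - 35 H + t \left(6 + t^{2}\right)$ ($l{\left(t,H \right)} = \left(6 + t^{2}\right) t - 35 H = t \left(6 + t^{2}\right) - 35 H = - 35 H + t \left(6 + t^{2}\right)$)
$l{\left(R,-6 \right)} \left(-283\right) + c = \left(\left(-35\right) \left(-6\right) + 21 \left(6 + 21^{2}\right)\right) \left(-283\right) + 312 = \left(210 + 21 \left(6 + 441\right)\right) \left(-283\right) + 312 = \left(210 + 21 \cdot 447\right) \left(-283\right) + 312 = \left(210 + 9387\right) \left(-283\right) + 312 = 9597 \left(-283\right) + 312 = -2715951 + 312 = -2715639$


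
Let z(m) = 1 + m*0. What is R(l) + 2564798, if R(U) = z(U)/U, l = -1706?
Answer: 4375545387/1706 ≈ 2.5648e+6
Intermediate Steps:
z(m) = 1 (z(m) = 1 + 0 = 1)
R(U) = 1/U
R(l) + 2564798 = 1/(-1706) + 2564798 = -1/1706 + 2564798 = 4375545387/1706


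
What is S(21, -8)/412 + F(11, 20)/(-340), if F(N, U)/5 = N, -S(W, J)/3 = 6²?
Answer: -2969/7004 ≈ -0.42390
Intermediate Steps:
S(W, J) = -108 (S(W, J) = -3*6² = -3*36 = -108)
F(N, U) = 5*N
S(21, -8)/412 + F(11, 20)/(-340) = -108/412 + (5*11)/(-340) = -108*1/412 + 55*(-1/340) = -27/103 - 11/68 = -2969/7004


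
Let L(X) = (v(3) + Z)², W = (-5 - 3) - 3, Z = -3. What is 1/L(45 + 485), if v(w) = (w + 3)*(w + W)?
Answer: 1/2601 ≈ 0.00038447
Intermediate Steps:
W = -11 (W = -8 - 3 = -11)
v(w) = (-11 + w)*(3 + w) (v(w) = (w + 3)*(w - 11) = (3 + w)*(-11 + w) = (-11 + w)*(3 + w))
L(X) = 2601 (L(X) = ((-33 + 3² - 8*3) - 3)² = ((-33 + 9 - 24) - 3)² = (-48 - 3)² = (-51)² = 2601)
1/L(45 + 485) = 1/2601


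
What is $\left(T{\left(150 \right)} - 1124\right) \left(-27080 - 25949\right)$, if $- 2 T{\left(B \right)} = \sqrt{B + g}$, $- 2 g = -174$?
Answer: $59604596 + \frac{53029 \sqrt{237}}{2} \approx 6.0013 \cdot 10^{7}$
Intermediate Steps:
$g = 87$ ($g = \left(- \frac{1}{2}\right) \left(-174\right) = 87$)
$T{\left(B \right)} = - \frac{\sqrt{87 + B}}{2}$ ($T{\left(B \right)} = - \frac{\sqrt{B + 87}}{2} = - \frac{\sqrt{87 + B}}{2}$)
$\left(T{\left(150 \right)} - 1124\right) \left(-27080 - 25949\right) = \left(- \frac{\sqrt{87 + 150}}{2} - 1124\right) \left(-27080 - 25949\right) = \left(- \frac{\sqrt{237}}{2} - 1124\right) \left(-53029\right) = \left(-1124 - \frac{\sqrt{237}}{2}\right) \left(-53029\right) = 59604596 + \frac{53029 \sqrt{237}}{2}$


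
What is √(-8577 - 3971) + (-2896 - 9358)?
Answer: -12254 + 2*I*√3137 ≈ -12254.0 + 112.02*I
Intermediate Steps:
√(-8577 - 3971) + (-2896 - 9358) = √(-12548) - 12254 = 2*I*√3137 - 12254 = -12254 + 2*I*√3137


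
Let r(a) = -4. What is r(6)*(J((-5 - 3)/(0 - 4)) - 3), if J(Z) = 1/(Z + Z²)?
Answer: 34/3 ≈ 11.333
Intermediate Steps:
r(6)*(J((-5 - 3)/(0 - 4)) - 3) = -4*(1/((((-5 - 3)/(0 - 4)))*(1 + (-5 - 3)/(0 - 4))) - 3) = -4*(1/(((-8/(-4)))*(1 - 8/(-4))) - 3) = -4*(1/(((-8*(-¼)))*(1 - 8*(-¼))) - 3) = -4*(1/(2*(1 + 2)) - 3) = -4*((½)/3 - 3) = -4*((½)*(⅓) - 3) = -4*(⅙ - 3) = -4*(-17/6) = 34/3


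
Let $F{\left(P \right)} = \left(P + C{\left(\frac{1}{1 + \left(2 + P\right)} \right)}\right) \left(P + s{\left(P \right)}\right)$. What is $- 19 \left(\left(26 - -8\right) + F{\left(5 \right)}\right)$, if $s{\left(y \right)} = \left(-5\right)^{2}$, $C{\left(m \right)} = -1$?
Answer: $-2926$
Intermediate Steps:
$s{\left(y \right)} = 25$
$F{\left(P \right)} = \left(-1 + P\right) \left(25 + P\right)$ ($F{\left(P \right)} = \left(P - 1\right) \left(P + 25\right) = \left(-1 + P\right) \left(25 + P\right)$)
$- 19 \left(\left(26 - -8\right) + F{\left(5 \right)}\right) = - 19 \left(\left(26 - -8\right) + \left(-25 + 5^{2} + 24 \cdot 5\right)\right) = - 19 \left(\left(26 + 8\right) + \left(-25 + 25 + 120\right)\right) = - 19 \left(34 + 120\right) = \left(-19\right) 154 = -2926$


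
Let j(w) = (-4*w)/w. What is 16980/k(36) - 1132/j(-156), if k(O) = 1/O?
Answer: 611563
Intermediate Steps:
j(w) = -4
16980/k(36) - 1132/j(-156) = 16980/(1/36) - 1132/(-4) = 16980/(1/36) - 1132*(-¼) = 16980*36 + 283 = 611280 + 283 = 611563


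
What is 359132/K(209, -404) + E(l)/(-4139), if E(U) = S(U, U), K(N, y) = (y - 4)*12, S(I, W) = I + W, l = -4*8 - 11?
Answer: -371506573/5066136 ≈ -73.331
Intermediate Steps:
l = -43 (l = -32 - 11 = -43)
K(N, y) = -48 + 12*y (K(N, y) = (-4 + y)*12 = -48 + 12*y)
E(U) = 2*U (E(U) = U + U = 2*U)
359132/K(209, -404) + E(l)/(-4139) = 359132/(-48 + 12*(-404)) + (2*(-43))/(-4139) = 359132/(-48 - 4848) - 86*(-1/4139) = 359132/(-4896) + 86/4139 = 359132*(-1/4896) + 86/4139 = -89783/1224 + 86/4139 = -371506573/5066136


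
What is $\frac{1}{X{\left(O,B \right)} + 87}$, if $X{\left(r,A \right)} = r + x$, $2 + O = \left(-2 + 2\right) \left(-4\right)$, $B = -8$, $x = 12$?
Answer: $\frac{1}{97} \approx 0.010309$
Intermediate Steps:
$O = -2$ ($O = -2 + \left(-2 + 2\right) \left(-4\right) = -2 + 0 \left(-4\right) = -2 + 0 = -2$)
$X{\left(r,A \right)} = 12 + r$ ($X{\left(r,A \right)} = r + 12 = 12 + r$)
$\frac{1}{X{\left(O,B \right)} + 87} = \frac{1}{\left(12 - 2\right) + 87} = \frac{1}{10 + 87} = \frac{1}{97}$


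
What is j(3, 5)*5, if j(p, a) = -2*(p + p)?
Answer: -60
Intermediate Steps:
j(p, a) = -4*p
j(3, 5)*5 = -4*3*5 = -12*5 = -60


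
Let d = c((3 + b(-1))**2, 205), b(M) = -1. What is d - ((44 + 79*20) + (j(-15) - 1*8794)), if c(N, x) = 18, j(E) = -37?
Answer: 7225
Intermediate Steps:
d = 18
d - ((44 + 79*20) + (j(-15) - 1*8794)) = 18 - ((44 + 79*20) + (-37 - 1*8794)) = 18 - ((44 + 1580) + (-37 - 8794)) = 18 - (1624 - 8831) = 18 - 1*(-7207) = 18 + 7207 = 7225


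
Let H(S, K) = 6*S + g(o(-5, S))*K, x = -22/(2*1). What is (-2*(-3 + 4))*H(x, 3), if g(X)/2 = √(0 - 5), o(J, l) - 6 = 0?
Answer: 132 - 12*I*√5 ≈ 132.0 - 26.833*I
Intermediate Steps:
o(J, l) = 6 (o(J, l) = 6 + 0 = 6)
g(X) = 2*I*√5 (g(X) = 2*√(0 - 5) = 2*√(-5) = 2*(I*√5) = 2*I*√5)
x = -11 (x = -22/2 = -22*½ = -11)
H(S, K) = 6*S + 2*I*K*√5 (H(S, K) = 6*S + (2*I*√5)*K = 6*S + 2*I*K*√5)
(-2*(-3 + 4))*H(x, 3) = (-2*(-3 + 4))*(6*(-11) + 2*I*3*√5) = (-2*1)*(-66 + 6*I*√5) = -2*(-66 + 6*I*√5) = 132 - 12*I*√5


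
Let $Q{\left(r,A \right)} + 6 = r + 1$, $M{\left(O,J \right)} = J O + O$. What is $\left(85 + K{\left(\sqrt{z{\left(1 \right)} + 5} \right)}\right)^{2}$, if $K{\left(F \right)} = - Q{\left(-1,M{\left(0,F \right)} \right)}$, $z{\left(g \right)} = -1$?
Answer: $8281$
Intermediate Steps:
$M{\left(O,J \right)} = O + J O$
$Q{\left(r,A \right)} = -5 + r$ ($Q{\left(r,A \right)} = -6 + \left(r + 1\right) = -6 + \left(1 + r\right) = -5 + r$)
$K{\left(F \right)} = 6$ ($K{\left(F \right)} = - (-5 - 1) = \left(-1\right) \left(-6\right) = 6$)
$\left(85 + K{\left(\sqrt{z{\left(1 \right)} + 5} \right)}\right)^{2} = \left(85 + 6\right)^{2} = 91^{2} = 8281$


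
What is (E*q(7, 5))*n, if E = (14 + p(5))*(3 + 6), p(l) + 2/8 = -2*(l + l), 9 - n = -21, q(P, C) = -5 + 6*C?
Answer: -84375/2 ≈ -42188.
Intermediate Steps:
n = 30 (n = 9 - 1*(-21) = 9 + 21 = 30)
p(l) = -¼ - 4*l (p(l) = -¼ - 2*(l + l) = -¼ - 4*l)
E = -225/4 (E = (14 + (-¼ - 4*5))*(3 + 6) = (14 + (-¼ - 20))*9 = (14 - 81/4)*9 = -25/4*9 = -225/4 ≈ -56.250)
(E*q(7, 5))*n = -225*(-5 + 6*5)/4*30 = -225*(-5 + 30)/4*30 = -225/4*25*30 = -5625/4*30 = -84375/2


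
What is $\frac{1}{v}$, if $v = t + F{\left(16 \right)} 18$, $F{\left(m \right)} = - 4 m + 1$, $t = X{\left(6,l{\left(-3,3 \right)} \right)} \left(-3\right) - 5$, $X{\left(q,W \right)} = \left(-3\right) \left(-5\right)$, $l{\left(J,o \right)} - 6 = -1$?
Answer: $- \frac{1}{1184} \approx -0.00084459$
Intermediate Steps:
$l{\left(J,o \right)} = 5$ ($l{\left(J,o \right)} = 6 - 1 = 5$)
$X{\left(q,W \right)} = 15$
$t = -50$ ($t = 15 \left(-3\right) - 5 = -45 - 5 = -50$)
$F{\left(m \right)} = 1 - 4 m$
$v = -1184$ ($v = -50 + \left(1 - 64\right) 18 = -50 - 1134 = -1184$)
$\frac{1}{v} = \frac{1}{-1184} = - \frac{1}{1184}$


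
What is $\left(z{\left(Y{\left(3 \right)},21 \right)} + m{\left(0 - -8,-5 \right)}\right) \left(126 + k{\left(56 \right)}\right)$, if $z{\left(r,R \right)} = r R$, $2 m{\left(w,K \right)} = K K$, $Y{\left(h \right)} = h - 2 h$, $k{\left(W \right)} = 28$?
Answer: $-7777$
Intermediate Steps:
$Y{\left(h \right)} = - h$ ($Y{\left(h \right)} = h - 2 h = - h$)
$m{\left(w,K \right)} = \frac{K^{2}}{2}$ ($m{\left(w,K \right)} = \frac{K K}{2} = \frac{K^{2}}{2}$)
$z{\left(r,R \right)} = R r$
$\left(z{\left(Y{\left(3 \right)},21 \right)} + m{\left(0 - -8,-5 \right)}\right) \left(126 + k{\left(56 \right)}\right) = \left(21 \left(\left(-1\right) 3\right) + \frac{\left(-5\right)^{2}}{2}\right) \left(126 + 28\right) = \left(21 \left(-3\right) + \frac{1}{2} \cdot 25\right) 154 = \left(-63 + \frac{25}{2}\right) 154 = \left(- \frac{101}{2}\right) 154 = -7777$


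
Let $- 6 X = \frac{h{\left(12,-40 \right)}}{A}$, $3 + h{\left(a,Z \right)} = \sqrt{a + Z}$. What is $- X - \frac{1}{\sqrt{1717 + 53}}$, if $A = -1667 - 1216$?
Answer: $\frac{1}{5766} - \frac{\sqrt{1770}}{1770} - \frac{i \sqrt{7}}{8649} \approx -0.023596 - 0.0003059 i$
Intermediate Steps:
$A = -2883$
$h{\left(a,Z \right)} = -3 + \sqrt{Z + a}$ ($h{\left(a,Z \right)} = -3 + \sqrt{a + Z} = -3 + \sqrt{Z + a}$)
$X = - \frac{1}{5766} + \frac{i \sqrt{7}}{8649}$ ($X = - \frac{\left(-3 + \sqrt{-40 + 12}\right) \frac{1}{-2883}}{6} = - \frac{\left(-3 + \sqrt{-28}\right) \left(- \frac{1}{2883}\right)}{6} = - \frac{\left(-3 + 2 i \sqrt{7}\right) \left(- \frac{1}{2883}\right)}{6} = - \frac{\frac{1}{961} - \frac{2 i \sqrt{7}}{2883}}{6} = - \frac{1}{5766} + \frac{i \sqrt{7}}{8649} \approx -0.00017343 + 0.0003059 i$)
$- X - \frac{1}{\sqrt{1717 + 53}} = - (- \frac{1}{5766} + \frac{i \sqrt{7}}{8649}) - \frac{1}{\sqrt{1717 + 53}} = \left(\frac{1}{5766} - \frac{i \sqrt{7}}{8649}\right) - \frac{1}{\sqrt{1770}} = \left(\frac{1}{5766} - \frac{i \sqrt{7}}{8649}\right) - \frac{\sqrt{1770}}{1770} = \frac{1}{5766} - \frac{\sqrt{1770}}{1770} - \frac{i \sqrt{7}}{8649}$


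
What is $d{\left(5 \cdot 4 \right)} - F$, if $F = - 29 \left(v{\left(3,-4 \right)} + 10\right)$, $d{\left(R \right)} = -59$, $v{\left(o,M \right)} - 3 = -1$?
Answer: $289$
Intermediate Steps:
$v{\left(o,M \right)} = 2$ ($v{\left(o,M \right)} = 3 - 1 = 2$)
$F = -348$ ($F = - 29 \left(2 + 10\right) = \left(-29\right) 12 = -348$)
$d{\left(5 \cdot 4 \right)} - F = -59 - -348 = -59 + 348 = 289$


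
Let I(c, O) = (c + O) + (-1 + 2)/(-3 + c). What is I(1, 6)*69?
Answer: 897/2 ≈ 448.50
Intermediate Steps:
I(c, O) = O + c + 1/(-3 + c) (I(c, O) = (O + c) + 1/(-3 + c) = O + c + 1/(-3 + c))
I(1, 6)*69 = ((1 + 1² - 3*6 - 3*1 + 6*1)/(-3 + 1))*69 = ((1 + 1 - 18 - 3 + 6)/(-2))*69 = -½*(-13)*69 = (13/2)*69 = 897/2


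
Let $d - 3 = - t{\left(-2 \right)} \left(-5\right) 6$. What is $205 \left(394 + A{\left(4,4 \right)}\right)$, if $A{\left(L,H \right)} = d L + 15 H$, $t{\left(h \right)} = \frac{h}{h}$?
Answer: $120130$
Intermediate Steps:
$t{\left(h \right)} = 1$
$d = 33$ ($d = 3 + \left(-1\right) 1 \left(-5\right) 6 = 3 + \left(-1\right) \left(-5\right) 6 = 3 + 5 \cdot 6 = 3 + 30 = 33$)
$A{\left(L,H \right)} = 15 H + 33 L$ ($A{\left(L,H \right)} = 33 L + 15 H = 15 H + 33 L$)
$205 \left(394 + A{\left(4,4 \right)}\right) = 205 \left(394 + \left(15 \cdot 4 + 33 \cdot 4\right)\right) = 205 \left(394 + \left(60 + 132\right)\right) = 205 \left(394 + 192\right) = 205 \cdot 586 = 120130$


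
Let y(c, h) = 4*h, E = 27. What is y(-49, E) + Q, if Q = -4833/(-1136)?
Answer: 127521/1136 ≈ 112.25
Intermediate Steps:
Q = 4833/1136 (Q = -4833*(-1/1136) = 4833/1136 ≈ 4.2544)
y(-49, E) + Q = 4*27 + 4833/1136 = 108 + 4833/1136 = 127521/1136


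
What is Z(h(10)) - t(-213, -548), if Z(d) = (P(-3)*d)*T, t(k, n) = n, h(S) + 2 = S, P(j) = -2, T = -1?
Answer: 564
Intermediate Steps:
h(S) = -2 + S
Z(d) = 2*d (Z(d) = -2*d*(-1) = 2*d)
Z(h(10)) - t(-213, -548) = 2*(-2 + 10) - 1*(-548) = 2*8 + 548 = 16 + 548 = 564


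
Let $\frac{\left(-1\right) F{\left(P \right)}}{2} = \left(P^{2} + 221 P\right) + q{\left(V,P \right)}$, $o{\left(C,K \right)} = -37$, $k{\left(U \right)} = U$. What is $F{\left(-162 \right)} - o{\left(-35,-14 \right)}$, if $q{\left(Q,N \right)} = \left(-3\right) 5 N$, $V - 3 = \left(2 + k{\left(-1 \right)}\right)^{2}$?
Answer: $14293$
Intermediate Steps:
$V = 4$ ($V = 3 + \left(2 - 1\right)^{2} = 3 + 1^{2} = 3 + 1 = 4$)
$q{\left(Q,N \right)} = - 15 N$
$F{\left(P \right)} = - 412 P - 2 P^{2}$ ($F{\left(P \right)} = - 2 \left(\left(P^{2} + 221 P\right) - 15 P\right) = - 2 \left(P^{2} + 206 P\right) = - 412 P - 2 P^{2}$)
$F{\left(-162 \right)} - o{\left(-35,-14 \right)} = 2 \left(-162\right) \left(-206 - -162\right) - -37 = 2 \left(-162\right) \left(-206 + 162\right) + 37 = 2 \left(-162\right) \left(-44\right) + 37 = 14256 + 37 = 14293$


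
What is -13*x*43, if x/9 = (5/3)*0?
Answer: 0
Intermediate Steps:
x = 0 (x = 9*((5/3)*0) = 9*0 = 0)
-13*x*43 = -13*0*43 = 0*43 = 0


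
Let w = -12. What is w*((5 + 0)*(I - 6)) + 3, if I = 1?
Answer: 303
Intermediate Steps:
w*((5 + 0)*(I - 6)) + 3 = -12*(5 + 0)*(1 - 6) + 3 = -60*(-5) + 3 = -12*(-25) + 3 = 300 + 3 = 303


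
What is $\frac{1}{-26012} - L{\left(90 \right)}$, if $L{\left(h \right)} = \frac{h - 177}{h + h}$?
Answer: $\frac{47143}{97545} \approx 0.48329$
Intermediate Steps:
$L{\left(h \right)} = \frac{-177 + h}{2 h}$
$\frac{1}{-26012} - L{\left(90 \right)} = \frac{1}{-26012} - \frac{-177 + 90}{2 \cdot 90} = - \frac{1}{26012} - \frac{1}{2} \cdot \frac{1}{90} \left(-87\right) = - \frac{1}{26012} - - \frac{29}{60} = - \frac{1}{26012} + \frac{29}{60} = \frac{47143}{97545}$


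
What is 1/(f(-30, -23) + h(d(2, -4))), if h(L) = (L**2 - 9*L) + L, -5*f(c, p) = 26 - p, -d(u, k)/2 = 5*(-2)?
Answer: 5/1151 ≈ 0.0043440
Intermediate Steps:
d(u, k) = 20 (d(u, k) = -10*(-2) = -2*(-10) = 20)
f(c, p) = -26/5 + p/5 (f(c, p) = -(26 - p)/5 = -26/5 + p/5)
h(L) = L**2 - 8*L
1/(f(-30, -23) + h(d(2, -4))) = 1/((-26/5 + (1/5)*(-23)) + 20*(-8 + 20)) = 1/((-26/5 - 23/5) + 20*12) = 1/(-49/5 + 240) = 1/(1151/5) = 5/1151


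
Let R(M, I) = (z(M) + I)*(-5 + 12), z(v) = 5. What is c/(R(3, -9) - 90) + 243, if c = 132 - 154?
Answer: 14348/59 ≈ 243.19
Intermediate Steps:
R(M, I) = 35 + 7*I (R(M, I) = (5 + I)*(-5 + 12) = (5 + I)*7 = 35 + 7*I)
c = -22
c/(R(3, -9) - 90) + 243 = -22/((35 + 7*(-9)) - 90) + 243 = -22/((35 - 63) - 90) + 243 = -22/(-28 - 90) + 243 = -22/(-118) + 243 = -22*(-1/118) + 243 = 11/59 + 243 = 14348/59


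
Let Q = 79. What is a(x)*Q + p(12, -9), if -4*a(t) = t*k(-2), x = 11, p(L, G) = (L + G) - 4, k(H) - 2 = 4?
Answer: -2609/2 ≈ -1304.5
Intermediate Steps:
k(H) = 6 (k(H) = 2 + 4 = 6)
p(L, G) = -4 + G + L (p(L, G) = (G + L) - 4 = -4 + G + L)
a(t) = -3*t/2 (a(t) = -t*6/4 = -3*t/2)
a(x)*Q + p(12, -9) = -3/2*11*79 + (-4 - 9 + 12) = -33/2*79 - 1 = -2607/2 - 1 = -2609/2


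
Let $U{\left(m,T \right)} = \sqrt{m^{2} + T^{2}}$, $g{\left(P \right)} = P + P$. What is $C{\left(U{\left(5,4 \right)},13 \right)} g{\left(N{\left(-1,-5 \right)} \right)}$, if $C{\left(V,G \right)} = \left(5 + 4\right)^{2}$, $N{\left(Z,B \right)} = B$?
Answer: $-810$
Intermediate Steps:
$g{\left(P \right)} = 2 P$
$U{\left(m,T \right)} = \sqrt{T^{2} + m^{2}}$
$C{\left(V,G \right)} = 81$ ($C{\left(V,G \right)} = 9^{2} = 81$)
$C{\left(U{\left(5,4 \right)},13 \right)} g{\left(N{\left(-1,-5 \right)} \right)} = 81 \cdot 2 \left(-5\right) = 81 \left(-10\right) = -810$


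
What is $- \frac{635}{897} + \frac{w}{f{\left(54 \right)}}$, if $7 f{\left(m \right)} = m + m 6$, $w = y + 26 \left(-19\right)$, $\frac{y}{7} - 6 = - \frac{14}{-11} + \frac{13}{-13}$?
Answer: $- \frac{1606079}{177606} \approx -9.0429$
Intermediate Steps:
$y = \frac{483}{11}$ ($y = 42 + 7 \left(- \frac{14}{-11} + \frac{13}{-13}\right) = 42 + 7 \left(\left(-14\right) \left(- \frac{1}{11}\right) + 13 \left(- \frac{1}{13}\right)\right) = 42 + 7 \left(\frac{14}{11} - 1\right) = 42 + 7 \cdot \frac{3}{11} = 42 + \frac{21}{11} = \frac{483}{11} \approx 43.909$)
$w = - \frac{4951}{11}$ ($w = \frac{483}{11} + 26 \left(-19\right) = \frac{483}{11} - 494 = - \frac{4951}{11} \approx -450.09$)
$f{\left(m \right)} = m$ ($f{\left(m \right)} = \frac{m + m 6}{7} = \frac{m + 6 m}{7} = \frac{7 m}{7} = m$)
$- \frac{635}{897} + \frac{w}{f{\left(54 \right)}} = - \frac{635}{897} - \frac{4951}{11 \cdot 54} = \left(-635\right) \frac{1}{897} - \frac{4951}{594} = - \frac{635}{897} - \frac{4951}{594} = - \frac{1606079}{177606}$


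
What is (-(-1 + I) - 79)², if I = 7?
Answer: 7225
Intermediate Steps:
(-(-1 + I) - 79)² = (-(-1 + 7) - 79)² = (-1*6 - 79)² = (-6 - 79)² = (-85)² = 7225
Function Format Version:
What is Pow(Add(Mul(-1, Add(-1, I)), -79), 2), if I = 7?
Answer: 7225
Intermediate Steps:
Pow(Add(Mul(-1, Add(-1, I)), -79), 2) = Pow(Add(Mul(-1, Add(-1, 7)), -79), 2) = Pow(Add(Mul(-1, 6), -79), 2) = Pow(Add(-6, -79), 2) = Pow(-85, 2) = 7225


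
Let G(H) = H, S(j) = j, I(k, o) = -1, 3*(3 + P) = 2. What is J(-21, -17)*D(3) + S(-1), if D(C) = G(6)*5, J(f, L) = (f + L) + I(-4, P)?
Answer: -1171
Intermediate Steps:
P = -7/3 (P = -3 + (1/3)*2 = -3 + 2/3 = -7/3 ≈ -2.3333)
J(f, L) = -1 + L + f (J(f, L) = (f + L) - 1 = (L + f) - 1 = -1 + L + f)
D(C) = 30 (D(C) = 6*5 = 30)
J(-21, -17)*D(3) + S(-1) = (-1 - 17 - 21)*30 - 1 = -39*30 - 1 = -1170 - 1 = -1171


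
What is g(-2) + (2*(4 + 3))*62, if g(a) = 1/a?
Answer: 1735/2 ≈ 867.50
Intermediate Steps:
g(-2) + (2*(4 + 3))*62 = 1/(-2) + (2*(4 + 3))*62 = -½ + (2*7)*62 = -½ + 14*62 = -½ + 868 = 1735/2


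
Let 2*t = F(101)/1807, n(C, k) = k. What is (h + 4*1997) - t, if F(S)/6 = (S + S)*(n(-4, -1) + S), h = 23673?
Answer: 57150827/1807 ≈ 31627.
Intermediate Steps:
F(S) = 12*S*(-1 + S) (F(S) = 6*((S + S)*(-1 + S)) = 6*((2*S)*(-1 + S)) = 6*(2*S*(-1 + S)) = 12*S*(-1 + S))
t = 60600/1807 (t = ((12*101*(-1 + 101))/1807)/2 = ((12*101*100)*(1/1807))/2 = (121200*(1/1807))/2 = (½)*(121200/1807) = 60600/1807 ≈ 33.536)
(h + 4*1997) - t = (23673 + 4*1997) - 1*60600/1807 = (23673 + 7988) - 60600/1807 = 31661 - 60600/1807 = 57150827/1807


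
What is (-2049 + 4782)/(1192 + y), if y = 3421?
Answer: 2733/4613 ≈ 0.59246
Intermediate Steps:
(-2049 + 4782)/(1192 + y) = (-2049 + 4782)/(1192 + 3421) = 2733/4613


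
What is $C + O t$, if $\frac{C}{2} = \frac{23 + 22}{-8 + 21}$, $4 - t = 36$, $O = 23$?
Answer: $- \frac{9478}{13} \approx -729.08$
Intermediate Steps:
$t = -32$ ($t = 4 - 36 = -32$)
$C = \frac{90}{13}$ ($C = 2 \frac{23 + 22}{-8 + 21} = 2 \cdot \frac{45}{13} = \frac{90}{13} \approx 6.9231$)
$C + O t = \frac{90}{13} + 23 \left(-32\right) = \frac{90}{13} - 736 = - \frac{9478}{13}$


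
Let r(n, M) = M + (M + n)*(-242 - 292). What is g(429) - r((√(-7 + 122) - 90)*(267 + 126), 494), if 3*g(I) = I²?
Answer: -18562931 + 209862*√115 ≈ -1.6312e+7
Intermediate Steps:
g(I) = I²/3
r(n, M) = -534*n - 533*M (r(n, M) = M + (M + n)*(-534) = M + (-534*M - 534*n) = -534*n - 533*M)
g(429) - r((√(-7 + 122) - 90)*(267 + 126), 494) = (⅓)*429² - (-534*(√(-7 + 122) - 90)*(267 + 126) - 533*494) = (⅓)*184041 - (-534*(√115 - 90)*393 - 263302) = 61347 - (-534*(-90 + √115)*393 - 263302) = 61347 - (-534*(-35370 + 393*√115) - 263302) = 61347 - ((18887580 - 209862*√115) - 263302) = 61347 - (18624278 - 209862*√115) = 61347 + (-18624278 + 209862*√115) = -18562931 + 209862*√115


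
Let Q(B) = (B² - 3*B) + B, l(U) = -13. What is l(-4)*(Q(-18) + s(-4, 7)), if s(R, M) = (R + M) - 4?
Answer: -4667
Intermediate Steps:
s(R, M) = -4 + M + R (s(R, M) = (M + R) - 4 = -4 + M + R)
Q(B) = B² - 2*B
l(-4)*(Q(-18) + s(-4, 7)) = -13*(-18*(-2 - 18) + (-4 + 7 - 4)) = -13*(-18*(-20) - 1) = -13*(360 - 1) = -13*359 = -4667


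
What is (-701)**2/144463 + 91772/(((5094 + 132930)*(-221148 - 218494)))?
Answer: 7454690814945043/2191545149500476 ≈ 3.4016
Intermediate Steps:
(-701)**2/144463 + 91772/(((5094 + 132930)*(-221148 - 218494))) = 491401*(1/144463) + 91772/((138024*(-439642))) = 491401/144463 + 91772/(-60681147408) = 491401/144463 + 91772*(-1/60681147408) = 491401/144463 - 22943/15170286852 = 7454690814945043/2191545149500476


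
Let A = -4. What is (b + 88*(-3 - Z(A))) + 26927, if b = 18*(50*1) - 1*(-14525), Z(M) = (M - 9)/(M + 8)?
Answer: 42374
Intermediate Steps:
Z(M) = (-9 + M)/(8 + M)
b = 15425 (b = 18*50 + 14525 = 900 + 14525 = 15425)
(b + 88*(-3 - Z(A))) + 26927 = (15425 + 88*(-3 - (-9 - 4)/(8 - 4))) + 26927 = (15425 + 88*(-3 - (-13)/4)) + 26927 = (15425 + 88*(-3 - 1*(-13/4))) + 26927 = (15425 + 88*(-3 + 13/4)) + 26927 = (15425 + 88*(¼)) + 26927 = (15425 + 22) + 26927 = 15447 + 26927 = 42374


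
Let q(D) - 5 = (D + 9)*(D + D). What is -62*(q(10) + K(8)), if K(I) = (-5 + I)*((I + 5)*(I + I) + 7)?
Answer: -63860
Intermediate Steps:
q(D) = 5 + 2*D*(9 + D) (q(D) = 5 + (D + 9)*(D + D) = 5 + (9 + D)*(2*D) = 5 + 2*D*(9 + D))
K(I) = (-5 + I)*(7 + 2*I*(5 + I)) (K(I) = (-5 + I)*((5 + I)*(2*I) + 7) = (-5 + I)*(2*I*(5 + I) + 7) = (-5 + I)*(7 + 2*I*(5 + I)))
-62*(q(10) + K(8)) = -62*((5 + 2*10**2 + 18*10) + (-35 - 43*8 + 2*8**3)) = -62*((5 + 2*100 + 180) + (-35 - 344 + 2*512)) = -62*((5 + 200 + 180) + (-35 - 344 + 1024)) = -62*(385 + 645) = -62*1030 = -63860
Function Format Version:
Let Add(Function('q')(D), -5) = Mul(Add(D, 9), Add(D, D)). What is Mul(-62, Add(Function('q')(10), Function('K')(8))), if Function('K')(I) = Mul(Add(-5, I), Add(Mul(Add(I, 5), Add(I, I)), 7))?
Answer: -63860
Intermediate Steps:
Function('q')(D) = Add(5, Mul(2, D, Add(9, D))) (Function('q')(D) = Add(5, Mul(Add(D, 9), Add(D, D))) = Add(5, Mul(Add(9, D), Mul(2, D))) = Add(5, Mul(2, D, Add(9, D))))
Function('K')(I) = Mul(Add(-5, I), Add(7, Mul(2, I, Add(5, I)))) (Function('K')(I) = Mul(Add(-5, I), Add(Mul(Add(5, I), Mul(2, I)), 7)) = Mul(Add(-5, I), Add(Mul(2, I, Add(5, I)), 7)) = Mul(Add(-5, I), Add(7, Mul(2, I, Add(5, I)))))
Mul(-62, Add(Function('q')(10), Function('K')(8))) = Mul(-62, Add(Add(5, Mul(2, Pow(10, 2)), Mul(18, 10)), Add(-35, Mul(-43, 8), Mul(2, Pow(8, 3))))) = Mul(-62, Add(Add(5, Mul(2, 100), 180), Add(-35, -344, Mul(2, 512)))) = Mul(-62, Add(Add(5, 200, 180), Add(-35, -344, 1024))) = Mul(-62, Add(385, 645)) = Mul(-62, 1030) = -63860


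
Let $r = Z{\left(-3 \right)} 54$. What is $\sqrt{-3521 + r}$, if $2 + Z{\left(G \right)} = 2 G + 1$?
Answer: $i \sqrt{3899} \approx 62.442 i$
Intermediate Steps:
$Z{\left(G \right)} = -1 + 2 G$ ($Z{\left(G \right)} = -2 + \left(2 G + 1\right) = -2 + \left(1 + 2 G\right) = -1 + 2 G$)
$r = -378$ ($r = \left(-1 + 2 \left(-3\right)\right) 54 = \left(-1 - 6\right) 54 = \left(-7\right) 54 = -378$)
$\sqrt{-3521 + r} = \sqrt{-3521 - 378} = \sqrt{-3899} = i \sqrt{3899}$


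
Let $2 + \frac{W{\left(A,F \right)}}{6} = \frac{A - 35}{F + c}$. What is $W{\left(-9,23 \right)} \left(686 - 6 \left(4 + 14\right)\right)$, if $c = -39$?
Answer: $2601$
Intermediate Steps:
$W{\left(A,F \right)} = -12 + \frac{6 \left(-35 + A\right)}{-39 + F}$ ($W{\left(A,F \right)} = -12 + 6 \frac{A - 35}{F - 39} = -12 + 6 \frac{-35 + A}{-39 + F} = -12 + \frac{6 \left(-35 + A\right)}{-39 + F}$)
$W{\left(-9,23 \right)} \left(686 - 6 \left(4 + 14\right)\right) = \frac{6 \left(43 - 9 - 46\right)}{-39 + 23} \left(686 - 6 \left(4 + 14\right)\right) = \frac{6 \left(43 - 9 - 46\right)}{-16} \left(686 - 108\right) = 6 \left(- \frac{1}{16}\right) \left(-12\right) \left(686 - 108\right) = \frac{9}{2} \cdot 578 = 2601$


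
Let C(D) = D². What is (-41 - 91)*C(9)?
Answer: -10692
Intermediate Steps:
(-41 - 91)*C(9) = (-41 - 91)*9² = -132*81 = -10692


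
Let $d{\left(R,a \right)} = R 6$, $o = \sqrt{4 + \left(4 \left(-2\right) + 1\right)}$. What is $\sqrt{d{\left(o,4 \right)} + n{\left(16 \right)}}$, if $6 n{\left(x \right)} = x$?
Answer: $\frac{\sqrt{24 + 54 i \sqrt{3}}}{3} \approx 2.588 + 2.0078 i$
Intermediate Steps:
$o = i \sqrt{3}$ ($o = \sqrt{4 + \left(-8 + 1\right)} = \sqrt{4 - 7} = \sqrt{-3} = i \sqrt{3} \approx 1.732 i$)
$n{\left(x \right)} = \frac{x}{6}$
$d{\left(R,a \right)} = 6 R$
$\sqrt{d{\left(o,4 \right)} + n{\left(16 \right)}} = \sqrt{6 i \sqrt{3} + \frac{1}{6} \cdot 16} = \sqrt{6 i \sqrt{3} + \frac{8}{3}} = \sqrt{\frac{8}{3} + 6 i \sqrt{3}}$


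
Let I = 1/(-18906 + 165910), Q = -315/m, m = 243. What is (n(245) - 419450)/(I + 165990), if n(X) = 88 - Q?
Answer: -1664487923956/658832236947 ≈ -2.5264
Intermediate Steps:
Q = -35/27 (Q = -315/243 = -315*1/243 = -35/27 ≈ -1.2963)
n(X) = 2411/27 (n(X) = 88 - 1*(-35/27) = 88 + 35/27 = 2411/27)
I = 1/147004 ≈ 6.8025e-6
(n(245) - 419450)/(I + 165990) = (2411/27 - 419450)/(1/147004 + 165990) = -11322739/(27*24401193961/147004) = -11322739/27*147004/24401193961 = -1664487923956/658832236947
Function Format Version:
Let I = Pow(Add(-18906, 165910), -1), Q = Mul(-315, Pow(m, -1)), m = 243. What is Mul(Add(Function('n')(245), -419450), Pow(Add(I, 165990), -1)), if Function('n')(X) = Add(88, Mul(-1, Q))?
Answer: Rational(-1664487923956, 658832236947) ≈ -2.5264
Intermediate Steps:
Q = Rational(-35, 27) (Q = Mul(-315, Pow(243, -1)) = Mul(-315, Rational(1, 243)) = Rational(-35, 27) ≈ -1.2963)
Function('n')(X) = Rational(2411, 27) (Function('n')(X) = Add(88, Mul(-1, Rational(-35, 27))) = Add(88, Rational(35, 27)) = Rational(2411, 27))
I = Rational(1, 147004) (I = Pow(147004, -1) = Rational(1, 147004) ≈ 6.8025e-6)
Mul(Add(Function('n')(245), -419450), Pow(Add(I, 165990), -1)) = Mul(Add(Rational(2411, 27), -419450), Pow(Add(Rational(1, 147004), 165990), -1)) = Mul(Rational(-11322739, 27), Pow(Rational(24401193961, 147004), -1)) = Mul(Rational(-11322739, 27), Rational(147004, 24401193961)) = Rational(-1664487923956, 658832236947)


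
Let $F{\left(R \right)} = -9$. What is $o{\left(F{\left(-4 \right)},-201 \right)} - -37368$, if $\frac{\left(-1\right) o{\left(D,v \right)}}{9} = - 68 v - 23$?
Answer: $-85437$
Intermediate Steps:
$o{\left(D,v \right)} = 207 + 612 v$ ($o{\left(D,v \right)} = - 9 \left(- 68 v - 23\right) = - 9 \left(-23 - 68 v\right) = 207 + 612 v$)
$o{\left(F{\left(-4 \right)},-201 \right)} - -37368 = \left(207 + 612 \left(-201\right)\right) - -37368 = \left(207 - 123012\right) + 37368 = -122805 + 37368 = -85437$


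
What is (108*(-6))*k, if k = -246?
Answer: 159408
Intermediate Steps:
(108*(-6))*k = (108*(-6))*(-246) = -648*(-246) = 159408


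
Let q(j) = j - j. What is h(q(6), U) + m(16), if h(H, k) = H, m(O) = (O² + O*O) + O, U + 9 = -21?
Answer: 528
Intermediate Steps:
q(j) = 0
U = -30 (U = -9 - 21 = -30)
m(O) = O + 2*O² (m(O) = (O² + O²) + O = 2*O² + O = O + 2*O²)
h(q(6), U) + m(16) = 0 + 16*(1 + 2*16) = 0 + 16*(1 + 32) = 0 + 16*33 = 0 + 528 = 528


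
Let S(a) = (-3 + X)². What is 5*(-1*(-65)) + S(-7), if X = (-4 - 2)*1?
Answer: 406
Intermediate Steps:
X = -6 (X = -6*1 = -6)
S(a) = 81 (S(a) = (-3 - 6)² = (-9)² = 81)
5*(-1*(-65)) + S(-7) = 5*(-1*(-65)) + 81 = 5*65 + 81 = 325 + 81 = 406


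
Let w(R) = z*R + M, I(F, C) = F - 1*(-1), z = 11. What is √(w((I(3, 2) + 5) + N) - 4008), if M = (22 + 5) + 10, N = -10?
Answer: I*√3982 ≈ 63.103*I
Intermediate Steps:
M = 37 (M = 27 + 10 = 37)
I(F, C) = 1 + F (I(F, C) = F + 1 = 1 + F)
w(R) = 37 + 11*R (w(R) = 11*R + 37 = 37 + 11*R)
√(w((I(3, 2) + 5) + N) - 4008) = √((37 + 11*(((1 + 3) + 5) - 10)) - 4008) = √((37 + 11*((4 + 5) - 10)) - 4008) = √((37 + 11*(9 - 10)) - 4008) = √((37 + 11*(-1)) - 4008) = √((37 - 11) - 4008) = √(26 - 4008) = √(-3982) = I*√3982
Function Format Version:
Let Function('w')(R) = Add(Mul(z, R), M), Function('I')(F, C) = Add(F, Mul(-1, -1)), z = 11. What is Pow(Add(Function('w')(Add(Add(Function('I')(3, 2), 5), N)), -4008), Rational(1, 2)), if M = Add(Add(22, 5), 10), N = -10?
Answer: Mul(I, Pow(3982, Rational(1, 2))) ≈ Mul(63.103, I)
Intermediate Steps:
M = 37 (M = Add(27, 10) = 37)
Function('I')(F, C) = Add(1, F) (Function('I')(F, C) = Add(F, 1) = Add(1, F))
Function('w')(R) = Add(37, Mul(11, R)) (Function('w')(R) = Add(Mul(11, R), 37) = Add(37, Mul(11, R)))
Pow(Add(Function('w')(Add(Add(Function('I')(3, 2), 5), N)), -4008), Rational(1, 2)) = Pow(Add(Add(37, Mul(11, Add(Add(Add(1, 3), 5), -10))), -4008), Rational(1, 2)) = Pow(Add(Add(37, Mul(11, Add(Add(4, 5), -10))), -4008), Rational(1, 2)) = Pow(Add(Add(37, Mul(11, Add(9, -10))), -4008), Rational(1, 2)) = Pow(Add(Add(37, Mul(11, -1)), -4008), Rational(1, 2)) = Pow(Add(Add(37, -11), -4008), Rational(1, 2)) = Pow(Add(26, -4008), Rational(1, 2)) = Pow(-3982, Rational(1, 2)) = Mul(I, Pow(3982, Rational(1, 2)))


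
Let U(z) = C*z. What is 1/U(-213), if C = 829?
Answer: -1/176577 ≈ -5.6632e-6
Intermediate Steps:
U(z) = 829*z
1/U(-213) = 1/(829*(-213)) = 1/(-176577) = -1/176577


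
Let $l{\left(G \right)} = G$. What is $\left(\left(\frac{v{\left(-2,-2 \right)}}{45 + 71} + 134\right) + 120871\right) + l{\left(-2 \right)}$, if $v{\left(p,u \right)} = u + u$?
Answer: $\frac{3509086}{29} \approx 1.21 \cdot 10^{5}$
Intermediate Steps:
$v{\left(p,u \right)} = 2 u$
$\left(\left(\frac{v{\left(-2,-2 \right)}}{45 + 71} + 134\right) + 120871\right) + l{\left(-2 \right)} = \left(\left(\frac{2 \left(-2\right)}{45 + 71} + 134\right) + 120871\right) - 2 = \left(\left(\frac{1}{116} \left(-4\right) + 134\right) + 120871\right) - 2 = \left(\left(- \frac{1}{29} + 134\right) + 120871\right) - 2 = \left(\frac{3885}{29} + 120871\right) - 2 = \frac{3509144}{29} - 2 = \frac{3509086}{29}$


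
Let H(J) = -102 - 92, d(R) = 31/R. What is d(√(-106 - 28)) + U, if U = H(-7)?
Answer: -194 - 31*I*√134/134 ≈ -194.0 - 2.678*I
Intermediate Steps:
H(J) = -194
U = -194
d(√(-106 - 28)) + U = 31/(√(-106 - 28)) - 194 = 31/(√(-134)) - 194 = 31/((I*√134)) - 194 = 31*(-I*√134/134) - 194 = -31*I*√134/134 - 194 = -194 - 31*I*√134/134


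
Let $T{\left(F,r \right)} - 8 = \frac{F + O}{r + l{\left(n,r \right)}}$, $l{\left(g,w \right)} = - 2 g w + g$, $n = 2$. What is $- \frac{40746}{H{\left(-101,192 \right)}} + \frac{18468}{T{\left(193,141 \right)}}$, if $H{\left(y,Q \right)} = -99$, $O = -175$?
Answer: $\frac{151037812}{55275} \approx 2732.5$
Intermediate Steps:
$l{\left(g,w \right)} = g - 2 g w$ ($l{\left(g,w \right)} = - 2 g w + g = g - 2 g w$)
$T{\left(F,r \right)} = 8 + \frac{-175 + F}{2 - 3 r}$ ($T{\left(F,r \right)} = 8 + \frac{F - 175}{r + 2 \left(1 - 2 r\right)} = 8 + \frac{-175 + F}{r - \left(-2 + 4 r\right)} = 8 + \frac{-175 + F}{2 - 3 r}$)
$- \frac{40746}{H{\left(-101,192 \right)}} + \frac{18468}{T{\left(193,141 \right)}} = - \frac{40746}{-99} + \frac{18468}{\frac{1}{2 - 423} \left(-159 + 193 - 3384\right)} = \left(-40746\right) \left(- \frac{1}{99}\right) + \frac{18468}{\frac{1}{2 - 423} \left(-159 + 193 - 3384\right)} = \frac{13582}{33} + \frac{18468}{\frac{1}{-421} \left(-3350\right)} = \frac{13582}{33} + \frac{18468}{\left(- \frac{1}{421}\right) \left(-3350\right)} = \frac{13582}{33} + \frac{18468}{\frac{3350}{421}} = \frac{13582}{33} + 18468 \cdot \frac{421}{3350} = \frac{13582}{33} + \frac{3887514}{1675} = \frac{151037812}{55275}$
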